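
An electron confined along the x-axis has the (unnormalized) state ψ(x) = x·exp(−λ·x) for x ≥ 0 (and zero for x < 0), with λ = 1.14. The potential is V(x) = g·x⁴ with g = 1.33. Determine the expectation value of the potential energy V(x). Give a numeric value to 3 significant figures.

17.7

⟨V⟩ = ∫ V(x)·|ψ|² dx / ∫|ψ|² dx.
Every integrand reduces to terms xʲ·e^(−2λx) on [0, ∞); use ∫₀^∞ xʲ·e^(−2λx) dx = j!/(2λ)^(j+1).
State is unnormalized: ∫|ψ|² dx = 0.16874, and ∫ψ*·V(x)·ψ dx = 2.9898, so ⟨V⟩ = 2.9898 / 0.16874.
⟨V⟩ = 17.718.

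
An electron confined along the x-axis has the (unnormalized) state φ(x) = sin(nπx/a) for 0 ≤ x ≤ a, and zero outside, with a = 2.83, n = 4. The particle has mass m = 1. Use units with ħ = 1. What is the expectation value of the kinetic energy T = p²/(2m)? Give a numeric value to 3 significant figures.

T = −(ħ²/2m) d²/dx², so ⟨T⟩ = −(ħ²/2m) ∫ φ*·φ'' dx / ∫|φ|² dx; with m = 1.
d/dx sin(nπx/a) = (nπ/a)·cos(nπx/a) and d²/dx² sin(nπx/a) = −(nπ/a)²·sin(nπx/a); on 0 ≤ x ≤ a, ∫sin²(nπx/a) dx = a/2 and ∫sin(nπx/a)·cos(nπx/a) dx = 0.
State is unnormalized: ∫|φ|² dx = 1.4150, and ∫φ*·(−ħ²/2m · φ'') dx = 13.950, so ⟨T⟩ = 13.950 / 1.4150.
⟨T⟩ = 9.8586.

9.86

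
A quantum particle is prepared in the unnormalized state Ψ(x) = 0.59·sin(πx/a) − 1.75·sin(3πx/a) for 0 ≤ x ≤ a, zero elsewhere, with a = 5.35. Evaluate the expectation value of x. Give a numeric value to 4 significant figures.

2.675

⟨x⟩ = ∫ x·|Ψ|² dx / ∫|Ψ|² dx (integrals over the domain).
On 0 ≤ x ≤ a (j ≠ l): ∫sin²(jπx/a) dx = a/2, ∫sin(jπx/a)·sin(lπx/a) dx = 0; diagonal moments ∫x·sin²(jπx/a) dx = a²/4, ∫x²·sin²(jπx/a) dx = a³·(1/6 − 1/(4j²π²)); cross terms ∫x·sin(jπx/a)·sin(lπx/a) dx = 0 for j + l even and −4jla²/(π²(j² − l²)²) for j + l odd, ∫x²·sin(jπx/a)·sin(lπx/a) dx = (−1)^(j+l)·4jla³/(π²(j² − l²)²); higher powers the same way via product-to-sum and parts.
State is unnormalized: ∫|Ψ|² dx = 9.1234, and ∫Ψ*·x·Ψ dx = 24.405, so ⟨x⟩ = 24.405 / 9.1234.
⟨x⟩ = 2.6750.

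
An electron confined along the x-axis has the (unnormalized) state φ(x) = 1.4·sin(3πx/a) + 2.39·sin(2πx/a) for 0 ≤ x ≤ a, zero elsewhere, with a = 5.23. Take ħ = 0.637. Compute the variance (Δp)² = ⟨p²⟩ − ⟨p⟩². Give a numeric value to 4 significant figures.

Compute ⟨p⟩ and ⟨p²⟩ separately; (Δp)² = ⟨p²⟩ − ⟨p⟩².
d²/dx² sin(jπx/a) = −(jπ/a)²·sin(jπx/a); on 0 ≤ x ≤ a, ∫sin²(jπx/a) dx = a/2 and ∫sin(jπx/a)·sin(lπx/a) dx = 0 for j ≠ l, so only diagonal terms survive in ∫|φ|² and ∫φ·φ″; ∫φ·φ′ dx = [φ²/2] between the walls = 0.
Normalization: ∫|φ|² dx = 20.063.
⟨p⟩ = 0.0000 and ⟨p²⟩ = 0.77267.
(Δp)² = 0.77267 − (0.0000)² = 0.77267.

0.7727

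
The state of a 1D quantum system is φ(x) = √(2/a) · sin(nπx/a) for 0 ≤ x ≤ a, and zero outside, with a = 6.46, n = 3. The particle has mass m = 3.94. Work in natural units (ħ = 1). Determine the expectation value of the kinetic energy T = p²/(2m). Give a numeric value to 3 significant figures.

T = −(ħ²/2m) d²/dx², so ⟨T⟩ = −(ħ²/2m) ∫ φ*·φ'' dx; with m = 3.94.
d/dx sin(nπx/a) = (nπ/a)·cos(nπx/a) and d²/dx² sin(nπx/a) = −(nπ/a)²·sin(nπx/a); on 0 ≤ x ≤ a, ∫sin²(nπx/a) dx = a/2 and ∫sin(nπx/a)·cos(nπx/a) dx = 0.
⟨T⟩ = 0.27012.

0.270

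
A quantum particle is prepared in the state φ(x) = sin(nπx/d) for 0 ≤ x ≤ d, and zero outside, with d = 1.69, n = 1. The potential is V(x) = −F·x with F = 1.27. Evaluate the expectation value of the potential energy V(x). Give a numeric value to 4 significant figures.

⟨V⟩ = ∫ V(x)·|φ|² dx / ∫|φ|² dx.
With sin²θ = (1 − cos2θ)/2 on 0 ≤ x ≤ d: ∫sin²(nπx/d) dx = d/2, ∫x·sin²(nπx/d) dx = d²/4, ∫x²·sin²(nπx/d) dx = d³·(1/6 − 1/(4n²π²)); higher powers xᵏ the same way, integrating xᵏ·cos(2nπx/d) by parts.
State is unnormalized: ∫|φ|² dx = 0.84500, and ∫φ*·V(x)·φ dx = -0.90681, so ⟨V⟩ = -0.90681 / 0.84500.
⟨V⟩ = -1.0732.

-1.073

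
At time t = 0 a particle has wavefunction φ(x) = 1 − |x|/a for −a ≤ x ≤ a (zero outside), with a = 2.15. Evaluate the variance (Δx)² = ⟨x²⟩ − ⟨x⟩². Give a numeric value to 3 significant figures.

0.462

Compute ⟨x⟩ and ⟨x²⟩ separately, then (Δx)² = ⟨x²⟩ − ⟨x⟩².
φ is even, so ∫ over [−a, a] = 2∫₀ᵃ with φ = 1 − x/a there: ∫₀ᵃ (1 − x/a)² dx = a/3, ∫₀ᵃ x²(1 − x/a)² dx = a³/30, ∫₀ᵃ x⁴(1 − x/a)² dx = a⁵/105.
Normalization: ∫|φ|² dx = 1.4333.
⟨x⟩ = 0.0000 and ⟨x²⟩ = 0.46225.
(Δx)² = 0.46225 − (0.0000)² = 0.46225.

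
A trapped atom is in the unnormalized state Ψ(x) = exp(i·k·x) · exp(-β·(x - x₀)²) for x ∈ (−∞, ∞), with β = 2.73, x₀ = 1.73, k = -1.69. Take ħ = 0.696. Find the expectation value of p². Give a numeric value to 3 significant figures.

p² Ψ = −ħ² d²Ψ/dx²; ⟨p²⟩ = −ħ² ∫ Ψ*·Ψ'' dx / ∫|Ψ|² dx.
Gaussian moments (u = x − x₀): ∫u^(2j)·e^(−2βu²) du = (2j−1)!!/(4β)^j · √(π/(2β)), odd powers integrate to 0; here √(π/(2β)) = 0.75854. Derivatives: Ψ′ = (ik − 2βu)·Ψ, Ψ″ = ((ik − 2βu)² − 2β)·Ψ; the odd-in-u pieces drop out.
State is unnormalized: ∫|Ψ|² dx = 0.75854, and ∫Ψ*·(−ħ² Ψ'') dx = 2.0526, so ⟨p²⟩ = 2.0526 / 0.75854.
⟨p²⟩ = 2.7060.

2.71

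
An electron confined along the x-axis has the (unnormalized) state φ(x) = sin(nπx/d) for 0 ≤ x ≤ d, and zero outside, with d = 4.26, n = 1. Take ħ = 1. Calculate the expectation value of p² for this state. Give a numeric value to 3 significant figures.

p² φ = −ħ² d²φ/dx²; ⟨p²⟩ = −ħ² ∫ φ*·φ'' dx / ∫|φ|² dx.
d/dx sin(nπx/d) = (nπ/d)·cos(nπx/d) and d²/dx² sin(nπx/d) = −(nπ/d)²·sin(nπx/d); on 0 ≤ x ≤ d, ∫sin²(nπx/d) dx = d/2 and ∫sin(nπx/d)·cos(nπx/d) dx = 0.
State is unnormalized: ∫|φ|² dx = 2.1300, and ∫φ*·(−ħ² φ'') dx = 1.1584, so ⟨p²⟩ = 1.1584 / 2.1300.
⟨p²⟩ = 0.54385.

0.544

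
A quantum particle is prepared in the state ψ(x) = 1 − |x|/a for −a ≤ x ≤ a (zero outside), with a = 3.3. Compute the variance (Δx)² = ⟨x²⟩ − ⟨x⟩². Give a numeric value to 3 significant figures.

1.09

Compute ⟨x⟩ and ⟨x²⟩ separately, then (Δx)² = ⟨x²⟩ − ⟨x⟩².
ψ is even, so ∫ over [−a, a] = 2∫₀ᵃ with ψ = 1 − x/a there: ∫₀ᵃ (1 − x/a)² dx = a/3, ∫₀ᵃ x²(1 − x/a)² dx = a³/30, ∫₀ᵃ x⁴(1 − x/a)² dx = a⁵/105.
Normalization: ∫|ψ|² dx = 2.2000.
⟨x⟩ = 0.0000 and ⟨x²⟩ = 1.0890.
(Δx)² = 1.0890 − (0.0000)² = 1.0890.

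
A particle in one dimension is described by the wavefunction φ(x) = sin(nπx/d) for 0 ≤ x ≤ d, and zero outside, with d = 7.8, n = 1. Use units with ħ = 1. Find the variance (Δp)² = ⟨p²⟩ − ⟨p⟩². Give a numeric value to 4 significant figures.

Compute ⟨p⟩ and ⟨p²⟩ separately; (Δp)² = ⟨p²⟩ − ⟨p⟩².
d/dx sin(nπx/d) = (nπ/d)·cos(nπx/d) and d²/dx² sin(nπx/d) = −(nπ/d)²·sin(nπx/d); on 0 ≤ x ≤ d, ∫sin²(nπx/d) dx = d/2 and ∫sin(nπx/d)·cos(nπx/d) dx = 0.
Normalization: ∫|φ|² dx = 3.9000.
⟨p⟩ = 0.0000 and ⟨p²⟩ = 0.16222.
(Δp)² = 0.16222 − (0.0000)² = 0.16222.

0.1622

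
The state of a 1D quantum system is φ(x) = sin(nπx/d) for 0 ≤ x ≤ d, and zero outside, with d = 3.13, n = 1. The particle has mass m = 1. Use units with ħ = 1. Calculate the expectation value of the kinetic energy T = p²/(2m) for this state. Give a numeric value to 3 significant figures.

0.504

T = −(ħ²/2m) d²/dx², so ⟨T⟩ = −(ħ²/2m) ∫ φ*·φ'' dx / ∫|φ|² dx; with m = 1.
d/dx sin(nπx/d) = (nπ/d)·cos(nπx/d) and d²/dx² sin(nπx/d) = −(nπ/d)²·sin(nπx/d); on 0 ≤ x ≤ d, ∫sin²(nπx/d) dx = d/2 and ∫sin(nπx/d)·cos(nπx/d) dx = 0.
State is unnormalized: ∫|φ|² dx = 1.5650, and ∫φ*·(−ħ²/2m · φ'') dx = 0.78831, so ⟨T⟩ = 0.78831 / 1.5650.
⟨T⟩ = 0.50371.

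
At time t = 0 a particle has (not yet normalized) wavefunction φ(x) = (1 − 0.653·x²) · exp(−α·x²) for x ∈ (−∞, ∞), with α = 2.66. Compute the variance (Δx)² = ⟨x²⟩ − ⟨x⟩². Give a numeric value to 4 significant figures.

Compute ⟨x⟩ and ⟨x²⟩ separately, then (Δx)² = ⟨x²⟩ − ⟨x⟩².
Expand each integrand as polynomial × e^(−2αx²) and use ∫x^(2j)·e^(−2αx²) dx = (2j−1)!!/(4α)^j · √(π/(2α)), odd powers → 0; here √(π/(2α)) = 0.76846.
Normalization: ∫|φ|² dx = 0.68282.
⟨x⟩ = 0.0000 and ⟨x²⟩ = 0.072800.
(Δx)² = 0.072800 − (0.0000)² = 0.072800.

0.07280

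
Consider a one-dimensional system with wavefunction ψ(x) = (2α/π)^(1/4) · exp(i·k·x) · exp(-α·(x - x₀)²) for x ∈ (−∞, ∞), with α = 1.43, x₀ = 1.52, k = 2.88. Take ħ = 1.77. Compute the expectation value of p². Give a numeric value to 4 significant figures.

30.47

p² ψ = −ħ² d²ψ/dx²; ⟨p²⟩ = −ħ² ∫ ψ*·ψ'' dx.
Gaussian moments (u = x − x₀): ∫u^(2j)·e^(−2αu²) du = (2j−1)!!/(4α)^j · √(π/(2α)), odd powers integrate to 0; here √(π/(2α)) = 1.0481. Derivatives: ψ′ = (ik − 2αu)·ψ, ψ″ = ((ik − 2αu)² − 2α)·ψ; the odd-in-u pieces drop out.
⟨p²⟩ = 30.466.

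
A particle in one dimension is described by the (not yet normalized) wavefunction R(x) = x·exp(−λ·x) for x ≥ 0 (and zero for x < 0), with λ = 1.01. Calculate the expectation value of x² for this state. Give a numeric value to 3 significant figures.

⟨x²⟩ = ∫ x²·|R|² dx / ∫|R|² dx (integrals over the domain).
Every integrand reduces to terms xʲ·e^(−2λx) on [0, ∞); use ∫₀^∞ xʲ·e^(−2λx) dx = j!/(2λ)^(j+1).
State is unnormalized: ∫|R|² dx = 0.24265, and ∫R*·x²·R dx = 0.71360, so ⟨x²⟩ = 0.71360 / 0.24265.
⟨x²⟩ = 2.9409.

2.94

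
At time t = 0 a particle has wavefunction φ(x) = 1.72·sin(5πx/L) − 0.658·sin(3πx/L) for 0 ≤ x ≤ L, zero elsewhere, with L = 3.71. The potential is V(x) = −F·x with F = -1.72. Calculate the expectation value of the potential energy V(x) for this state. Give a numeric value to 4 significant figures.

3.191

⟨V⟩ = ∫ V(x)·|φ|² dx / ∫|φ|² dx.
On 0 ≤ x ≤ L (j ≠ l): ∫sin²(jπx/L) dx = L/2, ∫sin(jπx/L)·sin(lπx/L) dx = 0; diagonal moments ∫x·sin²(jπx/L) dx = L²/4, ∫x²·sin²(jπx/L) dx = L³·(1/6 − 1/(4j²π²)); cross terms ∫x·sin(jπx/L)·sin(lπx/L) dx = 0 for j + l even and −4jlL²/(π²(j² − l²)²) for j + l odd, ∫x²·sin(jπx/L)·sin(lπx/L) dx = (−1)^(j+l)·4jlL³/(π²(j² − l²)²); higher powers the same way via product-to-sum and parts.
State is unnormalized: ∫|φ|² dx = 6.2910, and ∫φ*·V(x)·φ dx = 20.072, so ⟨V⟩ = 20.072 / 6.2910.
⟨V⟩ = 3.1906.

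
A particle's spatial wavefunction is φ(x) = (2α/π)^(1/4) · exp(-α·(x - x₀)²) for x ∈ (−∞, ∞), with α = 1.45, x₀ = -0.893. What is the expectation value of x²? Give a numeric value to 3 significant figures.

⟨x²⟩ = ∫ x²·|φ|² dx (integrals over the domain).
Gaussian moments (u = x − x₀): ∫u^(2j)·e^(−2αu²) du = (2j−1)!!/(4α)^j · √(π/(2α)), odd powers integrate to 0; here √(π/(2α)) = 1.0408.
⟨x²⟩ = 0.96986.

0.970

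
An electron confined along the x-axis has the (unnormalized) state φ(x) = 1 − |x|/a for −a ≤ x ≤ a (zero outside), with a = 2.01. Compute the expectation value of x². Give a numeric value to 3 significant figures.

⟨x²⟩ = ∫ x²·|φ|² dx / ∫|φ|² dx (integrals over the domain).
φ is even, so ∫ over [−a, a] = 2∫₀ᵃ with φ = 1 − x/a there: ∫₀ᵃ (1 − x/a)² dx = a/3, ∫₀ᵃ x²(1 − x/a)² dx = a³/30, ∫₀ᵃ x⁴(1 − x/a)² dx = a⁵/105.
State is unnormalized: ∫|φ|² dx = 1.3400, and ∫φ*·x²·φ dx = 0.54137, so ⟨x²⟩ = 0.54137 / 1.3400.
⟨x²⟩ = 0.40401.

0.404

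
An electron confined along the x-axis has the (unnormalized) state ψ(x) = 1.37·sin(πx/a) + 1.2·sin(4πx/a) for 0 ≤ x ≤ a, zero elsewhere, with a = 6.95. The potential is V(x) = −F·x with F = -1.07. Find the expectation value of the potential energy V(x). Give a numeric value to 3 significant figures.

⟨V⟩ = ∫ V(x)·|ψ|² dx / ∫|ψ|² dx.
On 0 ≤ x ≤ a (j ≠ l): ∫sin²(jπx/a) dx = a/2, ∫sin(jπx/a)·sin(lπx/a) dx = 0; diagonal moments ∫x·sin²(jπx/a) dx = a²/4, ∫x²·sin²(jπx/a) dx = a³·(1/6 − 1/(4j²π²)); cross terms ∫x·sin(jπx/a)·sin(lπx/a) dx = 0 for j + l even and −4jla²/(π²(j² − l²)²) for j + l odd, ∫x²·sin(jπx/a)·sin(lπx/a) dx = (−1)^(j+l)·4jla³/(π²(j² − l²)²); higher powers the same way via product-to-sum and parts.
State is unnormalized: ∫|ψ|² dx = 11.526, and ∫ψ*·V(x)·ψ dx = 41.633, so ⟨V⟩ = 41.633 / 11.526.
⟨V⟩ = 3.6120.

3.61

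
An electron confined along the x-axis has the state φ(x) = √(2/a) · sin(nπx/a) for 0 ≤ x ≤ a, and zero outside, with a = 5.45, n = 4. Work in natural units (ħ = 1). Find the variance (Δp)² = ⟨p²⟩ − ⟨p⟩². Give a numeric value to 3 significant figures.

5.32

Compute ⟨p⟩ and ⟨p²⟩ separately; (Δp)² = ⟨p²⟩ − ⟨p⟩².
d/dx sin(nπx/a) = (nπ/a)·cos(nπx/a) and d²/dx² sin(nπx/a) = −(nπ/a)²·sin(nπx/a); on 0 ≤ x ≤ a, ∫sin²(nπx/a) dx = a/2 and ∫sin(nπx/a)·cos(nπx/a) dx = 0.
⟨p⟩ = 0.0000 and ⟨p²⟩ = 5.3165.
(Δp)² = 5.3165 − (0.0000)² = 5.3165.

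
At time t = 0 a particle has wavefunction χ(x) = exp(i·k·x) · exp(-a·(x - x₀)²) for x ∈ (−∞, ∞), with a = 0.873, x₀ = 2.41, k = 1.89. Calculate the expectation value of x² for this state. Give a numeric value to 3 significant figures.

⟨x²⟩ = ∫ x²·|χ|² dx / ∫|χ|² dx (integrals over the domain).
Gaussian moments (u = x − x₀): ∫u^(2j)·e^(−2au²) du = (2j−1)!!/(4a)^j · √(π/(2a)), odd powers integrate to 0; here √(π/(2a)) = 1.3414.
State is unnormalized: ∫|χ|² dx = 1.3414, and ∫χ*·x²·χ dx = 8.1750, so ⟨x²⟩ = 8.1750 / 1.3414.
⟨x²⟩ = 6.0945.

6.09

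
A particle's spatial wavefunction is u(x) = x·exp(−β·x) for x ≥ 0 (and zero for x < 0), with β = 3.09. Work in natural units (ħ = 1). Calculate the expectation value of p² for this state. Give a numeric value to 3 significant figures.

9.55

p² u = −ħ² d²u/dx²; ⟨p²⟩ = −ħ² ∫ u*·u'' dx / ∫|u|² dx.
Differentiate x·exp(−β·x) with the product rule; every integrand then reduces to terms xʲ·e^(−2βx) on [0, ∞), with ∫₀^∞ xʲ·e^(−2βx) dx = j!/(2β)^(j+1).
State is unnormalized: ∫|u|² dx = 0.0084735, and ∫u*·(−ħ² u'') dx = 0.080906, so ⟨p²⟩ = 0.080906 / 0.0084735.
⟨p²⟩ = 9.5481.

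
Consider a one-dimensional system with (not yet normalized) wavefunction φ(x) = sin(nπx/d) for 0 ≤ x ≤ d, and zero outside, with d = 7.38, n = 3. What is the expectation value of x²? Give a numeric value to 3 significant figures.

17.8

⟨x²⟩ = ∫ x²·|φ|² dx / ∫|φ|² dx (integrals over the domain).
With sin²θ = (1 − cos2θ)/2 on 0 ≤ x ≤ d: ∫sin²(nπx/d) dx = d/2, ∫x·sin²(nπx/d) dx = d²/4, ∫x²·sin²(nπx/d) dx = d³·(1/6 − 1/(4n²π²)); higher powers xᵏ the same way, integrating xᵏ·cos(2nπx/d) by parts.
State is unnormalized: ∫|φ|² dx = 3.6900, and ∫φ*·x²·φ dx = 65.860, so ⟨x²⟩ = 65.860 / 3.6900.
⟨x²⟩ = 17.848.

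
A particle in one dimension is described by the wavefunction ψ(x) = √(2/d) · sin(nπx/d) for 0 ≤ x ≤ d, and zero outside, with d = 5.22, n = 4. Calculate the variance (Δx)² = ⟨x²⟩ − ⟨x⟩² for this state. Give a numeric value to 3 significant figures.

Compute ⟨x⟩ and ⟨x²⟩ separately, then (Δx)² = ⟨x²⟩ − ⟨x⟩².
With sin²θ = (1 − cos2θ)/2 on 0 ≤ x ≤ d: ∫sin²(nπx/d) dx = d/2, ∫x·sin²(nπx/d) dx = d²/4, ∫x²·sin²(nπx/d) dx = d³·(1/6 − 1/(4n²π²)); higher powers xᵏ the same way, integrating xᵏ·cos(2nπx/d) by parts.
⟨x⟩ = 2.6100 and ⟨x²⟩ = 8.9965.
(Δx)² = 8.9965 − (2.6100)² = 2.1844.

2.18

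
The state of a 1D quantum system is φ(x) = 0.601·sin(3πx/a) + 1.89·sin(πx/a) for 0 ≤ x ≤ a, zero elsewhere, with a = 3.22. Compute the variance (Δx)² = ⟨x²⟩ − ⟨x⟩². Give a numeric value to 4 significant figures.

Compute ⟨x⟩ and ⟨x²⟩ separately, then (Δx)² = ⟨x²⟩ − ⟨x⟩².
On 0 ≤ x ≤ a (j ≠ l): ∫sin²(jπx/a) dx = a/2, ∫sin(jπx/a)·sin(lπx/a) dx = 0; diagonal moments ∫x·sin²(jπx/a) dx = a²/4, ∫x²·sin²(jπx/a) dx = a³·(1/6 − 1/(4j²π²)); cross terms ∫x·sin(jπx/a)·sin(lπx/a) dx = 0 for j + l even and −4jla²/(π²(j² − l²)²) for j + l odd, ∫x²·sin(jπx/a)·sin(lπx/a) dx = (−1)^(j+l)·4jla³/(π²(j² − l²)²); higher powers the same way via product-to-sum and parts.
Normalization: ∫|φ|² dx = 6.3326.
⟨x⟩ = 1.6100 and ⟨x²⟩ = 3.2013.
(Δx)² = 3.2013 − (1.6100)² = 0.60918.

0.6092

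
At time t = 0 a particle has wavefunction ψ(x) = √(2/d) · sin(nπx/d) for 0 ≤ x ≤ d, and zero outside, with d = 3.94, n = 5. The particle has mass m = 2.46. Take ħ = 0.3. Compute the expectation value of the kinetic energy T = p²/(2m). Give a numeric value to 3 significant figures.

0.291

T = −(ħ²/2m) d²/dx², so ⟨T⟩ = −(ħ²/2m) ∫ ψ*·ψ'' dx; with m = 2.46.
d/dx sin(nπx/d) = (nπ/d)·cos(nπx/d) and d²/dx² sin(nπx/d) = −(nπ/d)²·sin(nπx/d); on 0 ≤ x ≤ d, ∫sin²(nπx/d) dx = d/2 and ∫sin(nπx/d)·cos(nπx/d) dx = 0.
⟨T⟩ = 0.29075.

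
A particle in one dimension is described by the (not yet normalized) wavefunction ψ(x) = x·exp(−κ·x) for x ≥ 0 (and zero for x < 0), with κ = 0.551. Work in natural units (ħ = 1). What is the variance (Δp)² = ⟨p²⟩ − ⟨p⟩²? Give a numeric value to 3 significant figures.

0.304

Compute ⟨p⟩ and ⟨p²⟩ separately; (Δp)² = ⟨p²⟩ − ⟨p⟩².
Differentiate x·exp(−κ·x) with the product rule; every integrand then reduces to terms xʲ·e^(−2κx) on [0, ∞), with ∫₀^∞ xʲ·e^(−2κx) dx = j!/(2κ)^(j+1).
Normalization: ∫|ψ|² dx = 1.4945.
⟨p⟩ = 0.0000 and ⟨p²⟩ = 0.30360.
(Δp)² = 0.30360 − (0.0000)² = 0.30360.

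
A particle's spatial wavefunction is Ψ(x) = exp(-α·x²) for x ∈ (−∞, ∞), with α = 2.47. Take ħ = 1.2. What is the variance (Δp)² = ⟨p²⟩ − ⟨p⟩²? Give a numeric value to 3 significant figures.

3.56

Compute ⟨p⟩ and ⟨p²⟩ separately; (Δp)² = ⟨p²⟩ − ⟨p⟩².
Gaussian moments: ∫x^(2j)·e^(−2αx²) dx = (2j−1)!!/(4α)^j · √(π/(2α)), odd powers integrate to 0; here √(π/(2α)) = 0.79746. Derivatives: d/dx e^(−αx²) = −2αx·e^(−αx²), d²/dx² e^(−αx²) = (4α²x² − 2α)·e^(−αx²).
Normalization: ∫|Ψ|² dx = 0.79746.
⟨p⟩ = 0.0000 and ⟨p²⟩ = 3.5568.
(Δp)² = 3.5568 − (0.0000)² = 3.5568.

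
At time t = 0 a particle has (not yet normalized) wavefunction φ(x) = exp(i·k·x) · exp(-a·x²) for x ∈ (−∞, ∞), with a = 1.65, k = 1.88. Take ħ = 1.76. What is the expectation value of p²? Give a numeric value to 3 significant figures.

16.1

p² φ = −ħ² d²φ/dx²; ⟨p²⟩ = −ħ² ∫ φ*·φ'' dx / ∫|φ|² dx.
Gaussian moments: ∫x^(2j)·e^(−2ax²) dx = (2j−1)!!/(4a)^j · √(π/(2a)), odd powers integrate to 0; here √(π/(2a)) = 0.97570. Derivatives: φ′ = (ik − 2ax)·φ, φ″ = ((ik − 2ax)² − 2a)·φ; the odd-in-x pieces drop out.
State is unnormalized: ∫|φ|² dx = 0.97570, and ∫φ*·(−ħ² φ'') dx = 15.669, so ⟨p²⟩ = 15.669 / 0.97570.
⟨p²⟩ = 16.059.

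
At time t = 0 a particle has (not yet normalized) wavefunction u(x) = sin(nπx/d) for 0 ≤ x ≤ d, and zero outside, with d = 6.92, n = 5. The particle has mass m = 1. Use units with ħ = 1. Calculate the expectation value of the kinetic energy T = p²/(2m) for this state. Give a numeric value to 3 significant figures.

2.58

T = −(ħ²/2m) d²/dx², so ⟨T⟩ = −(ħ²/2m) ∫ u*·u'' dx / ∫|u|² dx; with m = 1.
d/dx sin(nπx/d) = (nπ/d)·cos(nπx/d) and d²/dx² sin(nπx/d) = −(nπ/d)²·sin(nπx/d); on 0 ≤ x ≤ d, ∫sin²(nπx/d) dx = d/2 and ∫sin(nπx/d)·cos(nπx/d) dx = 0.
State is unnormalized: ∫|u|² dx = 3.4600, and ∫u*·(−ħ²/2m · u'') dx = 8.9140, so ⟨T⟩ = 8.9140 / 3.4600.
⟨T⟩ = 2.5763.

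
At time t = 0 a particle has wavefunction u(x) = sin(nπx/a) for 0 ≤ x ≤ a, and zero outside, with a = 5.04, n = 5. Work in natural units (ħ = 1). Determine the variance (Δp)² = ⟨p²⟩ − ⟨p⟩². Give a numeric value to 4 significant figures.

Compute ⟨p⟩ and ⟨p²⟩ separately; (Δp)² = ⟨p²⟩ − ⟨p⟩².
d/dx sin(nπx/a) = (nπ/a)·cos(nπx/a) and d²/dx² sin(nπx/a) = −(nπ/a)²·sin(nπx/a); on 0 ≤ x ≤ a, ∫sin²(nπx/a) dx = a/2 and ∫sin(nπx/a)·cos(nπx/a) dx = 0.
Normalization: ∫|u|² dx = 2.5200.
⟨p⟩ = 0.0000 and ⟨p²⟩ = 9.7136.
(Δp)² = 9.7136 − (0.0000)² = 9.7136.

9.714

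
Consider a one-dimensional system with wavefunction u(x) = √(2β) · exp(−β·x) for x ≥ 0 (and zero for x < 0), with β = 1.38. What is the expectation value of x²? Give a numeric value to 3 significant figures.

⟨x²⟩ = ∫ x²·|u|² dx (integrals over the domain).
Every integrand reduces to terms xʲ·e^(−2βx) on [0, ∞); use ∫₀^∞ xʲ·e^(−2βx) dx = j!/(2β)^(j+1).
⟨x²⟩ = 0.26255.

0.263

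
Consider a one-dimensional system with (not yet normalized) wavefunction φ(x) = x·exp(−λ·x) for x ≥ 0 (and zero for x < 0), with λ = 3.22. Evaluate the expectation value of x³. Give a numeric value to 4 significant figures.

0.2246

⟨x³⟩ = ∫ x³·|φ|² dx / ∫|φ|² dx (integrals over the domain).
Every integrand reduces to terms xʲ·e^(−2λx) on [0, ∞); use ∫₀^∞ xʲ·e^(−2λx) dx = j!/(2λ)^(j+1).
State is unnormalized: ∫|φ|² dx = 0.0074881, and ∫φ*·x³·φ dx = 0.0016822, so ⟨x³⟩ = 0.0016822 / 0.0074881.
⟨x³⟩ = 0.22464.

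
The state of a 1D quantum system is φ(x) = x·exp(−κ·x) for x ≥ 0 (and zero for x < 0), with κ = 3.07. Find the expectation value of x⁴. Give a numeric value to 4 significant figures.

⟨x⁴⟩ = ∫ x⁴·|φ|² dx / ∫|φ|² dx (integrals over the domain).
Every integrand reduces to terms xʲ·e^(−2κx) on [0, ∞); use ∫₀^∞ xʲ·e^(−2κx) dx = j!/(2κ)^(j+1).
State is unnormalized: ∫|φ|² dx = 0.0086402, and ∫φ*·x⁴·φ dx = 0.0021885, so ⟨x⁴⟩ = 0.0021885 / 0.0086402.
⟨x⁴⟩ = 0.25330.

0.2533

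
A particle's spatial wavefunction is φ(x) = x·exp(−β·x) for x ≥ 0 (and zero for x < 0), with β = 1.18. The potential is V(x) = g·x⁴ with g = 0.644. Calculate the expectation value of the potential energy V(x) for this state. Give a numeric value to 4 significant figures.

⟨V⟩ = ∫ V(x)·|φ|² dx / ∫|φ|² dx.
Every integrand reduces to terms xʲ·e^(−2βx) on [0, ∞); use ∫₀^∞ xʲ·e^(−2βx) dx = j!/(2β)^(j+1).
State is unnormalized: ∫|φ|² dx = 0.15216, and ∫φ*·V(x)·φ dx = 1.1372, so ⟨V⟩ = 1.1372 / 0.15216.
⟨V⟩ = 7.4738.

7.474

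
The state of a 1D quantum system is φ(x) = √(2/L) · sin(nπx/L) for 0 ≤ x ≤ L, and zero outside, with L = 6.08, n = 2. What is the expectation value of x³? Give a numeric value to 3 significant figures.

51.9

⟨x³⟩ = ∫ x³·|φ|² dx (integrals over the domain).
With sin²θ = (1 − cos2θ)/2 on 0 ≤ x ≤ L: ∫sin²(nπx/L) dx = L/2, ∫x·sin²(nπx/L) dx = L²/4, ∫x²·sin²(nπx/L) dx = L³·(1/6 − 1/(4n²π²)); higher powers xᵏ the same way, integrating xᵏ·cos(2nπx/L) by parts.
⟨x³⟩ = 51.919.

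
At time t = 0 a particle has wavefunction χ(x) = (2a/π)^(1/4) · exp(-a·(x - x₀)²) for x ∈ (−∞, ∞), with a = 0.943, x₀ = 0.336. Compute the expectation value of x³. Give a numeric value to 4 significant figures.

⟨x³⟩ = ∫ x³·|χ|² dx (integrals over the domain).
Gaussian moments (u = x − x₀): ∫u^(2j)·e^(−2au²) du = (2j−1)!!/(4a)^j · √(π/(2a)), odd powers integrate to 0; here √(π/(2a)) = 1.2906.
⟨x³⟩ = 0.30517.

0.3052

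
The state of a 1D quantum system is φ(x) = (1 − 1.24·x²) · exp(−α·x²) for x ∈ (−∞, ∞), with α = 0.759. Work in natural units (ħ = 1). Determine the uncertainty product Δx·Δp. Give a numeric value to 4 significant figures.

1.296

Δx = √(⟨x²⟩−⟨x⟩²), Δp = √(⟨p²⟩−⟨p⟩²).
Expand each integrand as polynomial × e^(−2αx²) and use ∫x^(2j)·e^(−2αx²) dx = (2j−1)!!/(4α)^j · √(π/(2α)), odd powers → 0; here √(π/(2α)) = 1.4386. Differentiate with the product rule, d/dx e^(−αx²) = −2αx·e^(−αx²).
Normalization: ∫|φ|² dx = 0.98340.
⟨x⟩ = 0.0000, ⟨x²⟩ = 0.50673 ⇒ Δx = 0.71185.
⟨p⟩ = 0.0000, ⟨p²⟩ = 3.3138 ⇒ Δp = 1.8204.
Δx·Δp = 1.2959.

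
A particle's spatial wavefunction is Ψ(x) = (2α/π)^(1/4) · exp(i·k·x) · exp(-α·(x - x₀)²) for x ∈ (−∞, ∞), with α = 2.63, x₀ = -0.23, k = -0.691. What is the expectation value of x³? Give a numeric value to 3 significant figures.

-0.0778

⟨x³⟩ = ∫ x³·|Ψ|² dx (integrals over the domain).
Gaussian moments (u = x − x₀): ∫u^(2j)·e^(−2αu²) du = (2j−1)!!/(4α)^j · √(π/(2α)), odd powers integrate to 0; here √(π/(2α)) = 0.77283.
⟨x³⟩ = -0.077756.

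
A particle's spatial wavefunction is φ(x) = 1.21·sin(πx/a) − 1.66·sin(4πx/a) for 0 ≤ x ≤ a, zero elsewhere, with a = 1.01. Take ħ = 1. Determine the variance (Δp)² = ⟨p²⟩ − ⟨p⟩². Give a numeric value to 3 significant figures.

Compute ⟨p⟩ and ⟨p²⟩ separately; (Δp)² = ⟨p²⟩ − ⟨p⟩².
d²/dx² sin(jπx/a) = −(jπ/a)²·sin(jπx/a); on 0 ≤ x ≤ a, ∫sin²(jπx/a) dx = a/2 and ∫sin(jπx/a)·sin(lπx/a) dx = 0 for j ≠ l, so only diagonal terms survive in ∫|φ|² and ∫φ·φ″; ∫φ·φ′ dx = [φ²/2] between the walls = 0.
Normalization: ∫|φ|² dx = 2.1309.
⟨p⟩ = 0.0000 and ⟨p²⟩ = 104.45.
(Δp)² = 104.45 − (0.0000)² = 104.45.

104.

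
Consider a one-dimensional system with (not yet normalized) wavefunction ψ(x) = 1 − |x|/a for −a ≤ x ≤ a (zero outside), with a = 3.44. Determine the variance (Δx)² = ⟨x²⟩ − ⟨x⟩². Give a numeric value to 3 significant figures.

Compute ⟨x⟩ and ⟨x²⟩ separately, then (Δx)² = ⟨x²⟩ − ⟨x⟩².
ψ is even, so ∫ over [−a, a] = 2∫₀ᵃ with ψ = 1 − x/a there: ∫₀ᵃ (1 − x/a)² dx = a/3, ∫₀ᵃ x²(1 − x/a)² dx = a³/30, ∫₀ᵃ x⁴(1 − x/a)² dx = a⁵/105.
Normalization: ∫|ψ|² dx = 2.2933.
⟨x⟩ = 0.0000 and ⟨x²⟩ = 1.1834.
(Δx)² = 1.1834 − (0.0000)² = 1.1834.

1.18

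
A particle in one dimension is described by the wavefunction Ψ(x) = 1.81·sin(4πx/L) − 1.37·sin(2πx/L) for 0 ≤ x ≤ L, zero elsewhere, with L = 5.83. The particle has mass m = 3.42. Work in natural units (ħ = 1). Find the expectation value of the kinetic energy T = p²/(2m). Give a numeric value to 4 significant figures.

0.4937

T = −(ħ²/2m) d²/dx², so ⟨T⟩ = −(ħ²/2m) ∫ Ψ*·Ψ'' dx / ∫|Ψ|² dx; with m = 3.42.
d²/dx² sin(jπx/L) = −(jπ/L)²·sin(jπx/L); on 0 ≤ x ≤ L, ∫sin²(jπx/L) dx = L/2 and ∫sin(jπx/L)·sin(lπx/L) dx = 0 for j ≠ l, so only diagonal terms survive in ∫|Ψ|² and ∫Ψ·Ψ″; ∫Ψ·Ψ′ dx = [Ψ²/2] between the walls = 0.
State is unnormalized: ∫|Ψ|² dx = 15.021, and ∫Ψ*·(−ħ²/2m · Ψ'') dx = 7.4157, so ⟨T⟩ = 7.4157 / 15.021.
⟨T⟩ = 0.49369.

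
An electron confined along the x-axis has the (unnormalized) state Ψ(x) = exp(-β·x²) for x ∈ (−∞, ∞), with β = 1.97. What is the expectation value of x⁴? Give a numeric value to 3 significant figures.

0.0483

⟨x⁴⟩ = ∫ x⁴·|Ψ|² dx / ∫|Ψ|² dx (integrals over the domain).
Gaussian moments: ∫x^(2j)·e^(−2βx²) dx = (2j−1)!!/(4β)^j · √(π/(2β)), odd powers integrate to 0; here √(π/(2β)) = 0.89295.
State is unnormalized: ∫|Ψ|² dx = 0.89295, and ∫Ψ*·x⁴·Ψ dx = 0.043142, so ⟨x⁴⟩ = 0.043142 / 0.89295.
⟨x⁴⟩ = 0.048314.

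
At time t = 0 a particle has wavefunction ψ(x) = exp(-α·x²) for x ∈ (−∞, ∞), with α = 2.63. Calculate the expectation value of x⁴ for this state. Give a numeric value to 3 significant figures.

0.0271

⟨x⁴⟩ = ∫ x⁴·|ψ|² dx / ∫|ψ|² dx (integrals over the domain).
Gaussian moments: ∫x^(2j)·e^(−2αx²) dx = (2j−1)!!/(4α)^j · √(π/(2α)), odd powers integrate to 0; here √(π/(2α)) = 0.77283.
State is unnormalized: ∫|ψ|² dx = 0.77283, and ∫ψ*·x⁴·ψ dx = 0.020949, so ⟨x⁴⟩ = 0.020949 / 0.77283.
⟨x⁴⟩ = 0.027108.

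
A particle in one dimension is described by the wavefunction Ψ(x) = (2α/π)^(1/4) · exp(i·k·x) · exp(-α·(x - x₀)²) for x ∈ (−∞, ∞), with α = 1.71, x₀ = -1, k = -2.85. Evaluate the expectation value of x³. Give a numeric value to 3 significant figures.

-1.44

⟨x³⟩ = ∫ x³·|Ψ|² dx (integrals over the domain).
Gaussian moments (u = x − x₀): ∫u^(2j)·e^(−2αu²) du = (2j−1)!!/(4α)^j · √(π/(2α)), odd powers integrate to 0; here √(π/(2α)) = 0.95843.
⟨x³⟩ = -1.4386.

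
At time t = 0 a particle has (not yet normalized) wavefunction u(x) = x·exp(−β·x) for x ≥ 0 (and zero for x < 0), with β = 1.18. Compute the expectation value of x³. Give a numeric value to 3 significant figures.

4.56

⟨x³⟩ = ∫ x³·|u|² dx / ∫|u|² dx (integrals over the domain).
Every integrand reduces to terms xʲ·e^(−2βx) on [0, ∞); use ∫₀^∞ xʲ·e^(−2βx) dx = j!/(2β)^(j+1).
State is unnormalized: ∫|u|² dx = 0.15216, and ∫u*·x³·u dx = 0.69456, so ⟨x³⟩ = 0.69456 / 0.15216.
⟨x³⟩ = 4.5647.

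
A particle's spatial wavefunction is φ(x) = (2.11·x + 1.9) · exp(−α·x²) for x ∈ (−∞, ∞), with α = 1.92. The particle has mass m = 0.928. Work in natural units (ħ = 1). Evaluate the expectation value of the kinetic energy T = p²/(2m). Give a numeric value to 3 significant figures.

1.32

T = −(ħ²/2m) d²/dx², so ⟨T⟩ = −(ħ²/2m) ∫ φ*·φ'' dx / ∫|φ|² dx; with m = 0.928.
Expand each integrand as polynomial × e^(−2αx²) and use ∫x^(2j)·e^(−2αx²) dx = (2j−1)!!/(4α)^j · √(π/(2α)), odd powers → 0; here √(π/(2α)) = 0.90450. Differentiate with the product rule, d/dx e^(−αx²) = −2αx·e^(−αx²).
State is unnormalized: ∫|φ|² dx = 3.7896, and ∫φ*·(−ħ²/2m · φ'') dx = 5.0051, so ⟨T⟩ = 5.0051 / 3.7896.
⟨T⟩ = 1.3208.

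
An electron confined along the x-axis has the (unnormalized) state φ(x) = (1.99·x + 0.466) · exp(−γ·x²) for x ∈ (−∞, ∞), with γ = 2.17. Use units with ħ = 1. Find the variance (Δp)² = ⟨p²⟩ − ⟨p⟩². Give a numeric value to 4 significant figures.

Compute ⟨p⟩ and ⟨p²⟩ separately; (Δp)² = ⟨p²⟩ − ⟨p⟩².
Expand each integrand as polynomial × e^(−2γx²) and use ∫x^(2j)·e^(−2γx²) dx = (2j−1)!!/(4γ)^j · √(π/(2γ)), odd powers → 0; here √(π/(2γ)) = 0.85081. Differentiate with the product rule, d/dx e^(−γx²) = −2γx·e^(−γx²).
Normalization: ∫|φ|² dx = 0.57292.
⟨p⟩ = 0.0000 and ⟨p²⟩ = 5.1104.
(Δp)² = 5.1104 − (0.0000)² = 5.1104.

5.110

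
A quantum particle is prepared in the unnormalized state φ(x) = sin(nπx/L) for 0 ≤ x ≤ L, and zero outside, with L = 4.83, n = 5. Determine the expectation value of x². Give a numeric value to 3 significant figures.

7.73

⟨x²⟩ = ∫ x²·|φ|² dx / ∫|φ|² dx (integrals over the domain).
With sin²θ = (1 − cos2θ)/2 on 0 ≤ x ≤ L: ∫sin²(nπx/L) dx = L/2, ∫x·sin²(nπx/L) dx = L²/4, ∫x²·sin²(nπx/L) dx = L³·(1/6 − 1/(4n²π²)); higher powers xᵏ the same way, integrating xᵏ·cos(2nπx/L) by parts.
State is unnormalized: ∫|φ|² dx = 2.4150, and ∫φ*·x²·φ dx = 18.666, so ⟨x²⟩ = 18.666 / 2.4150.
⟨x²⟩ = 7.7290.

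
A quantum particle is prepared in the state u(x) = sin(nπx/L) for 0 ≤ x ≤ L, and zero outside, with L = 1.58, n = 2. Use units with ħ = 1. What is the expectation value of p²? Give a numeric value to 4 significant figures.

15.81

p² u = −ħ² d²u/dx²; ⟨p²⟩ = −ħ² ∫ u*·u'' dx / ∫|u|² dx.
d/dx sin(nπx/L) = (nπ/L)·cos(nπx/L) and d²/dx² sin(nπx/L) = −(nπ/L)²·sin(nπx/L); on 0 ≤ x ≤ L, ∫sin²(nπx/L) dx = L/2 and ∫sin(nπx/L)·cos(nπx/L) dx = 0.
State is unnormalized: ∫|u|² dx = 0.79000, and ∫u*·(−ħ² u'') dx = 12.493, so ⟨p²⟩ = 12.493 / 0.79000.
⟨p²⟩ = 15.814.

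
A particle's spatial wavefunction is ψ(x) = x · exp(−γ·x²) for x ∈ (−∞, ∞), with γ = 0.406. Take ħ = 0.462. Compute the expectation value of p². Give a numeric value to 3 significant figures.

0.260

p² ψ = −ħ² d²ψ/dx²; ⟨p²⟩ = −ħ² ∫ ψ*·ψ'' dx / ∫|ψ|² dx.
Expand each integrand as polynomial × e^(−2γx²) and use ∫x^(2j)·e^(−2γx²) dx = (2j−1)!!/(4γ)^j · √(π/(2γ)), odd powers → 0; here √(π/(2γ)) = 1.9670. Differentiate with the product rule, d/dx e^(−γx²) = −2γx·e^(−γx²).
State is unnormalized: ∫|ψ|² dx = 1.2112, and ∫ψ*·(−ħ² ψ'') dx = 0.31488, so ⟨p²⟩ = 0.31488 / 1.2112.
⟨p²⟩ = 0.25997.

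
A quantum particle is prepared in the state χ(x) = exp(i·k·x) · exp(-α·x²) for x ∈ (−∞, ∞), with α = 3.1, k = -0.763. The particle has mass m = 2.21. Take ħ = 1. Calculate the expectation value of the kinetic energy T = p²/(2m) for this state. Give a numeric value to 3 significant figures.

T = −(ħ²/2m) d²/dx², so ⟨T⟩ = −(ħ²/2m) ∫ χ*·χ'' dx / ∫|χ|² dx; with m = 2.21.
Gaussian moments: ∫x^(2j)·e^(−2αx²) dx = (2j−1)!!/(4α)^j · √(π/(2α)), odd powers integrate to 0; here √(π/(2α)) = 0.71183. Derivatives: χ′ = (ik − 2αx)·χ, χ″ = ((ik − 2αx)² − 2α)·χ; the odd-in-x pieces drop out.
State is unnormalized: ∫|χ|² dx = 0.71183, and ∫χ*·(−ħ²/2m · χ'') dx = 0.59301, so ⟨T⟩ = 0.59301 / 0.71183.
⟨T⟩ = 0.83307.

0.833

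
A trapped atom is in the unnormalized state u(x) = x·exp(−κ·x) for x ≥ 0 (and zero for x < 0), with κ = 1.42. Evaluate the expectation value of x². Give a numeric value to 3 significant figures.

⟨x²⟩ = ∫ x²·|u|² dx / ∫|u|² dx (integrals over the domain).
Every integrand reduces to terms xʲ·e^(−2κx) on [0, ∞); use ∫₀^∞ xʲ·e^(−2κx) dx = j!/(2κ)^(j+1).
State is unnormalized: ∫|u|² dx = 0.087312, and ∫u*·x²·u dx = 0.12990, so ⟨x²⟩ = 0.12990 / 0.087312.
⟨x²⟩ = 1.4878.

1.49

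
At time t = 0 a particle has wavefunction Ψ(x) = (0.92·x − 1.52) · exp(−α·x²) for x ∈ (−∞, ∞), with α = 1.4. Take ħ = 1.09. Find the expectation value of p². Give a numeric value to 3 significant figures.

1.87

p² Ψ = −ħ² d²Ψ/dx²; ⟨p²⟩ = −ħ² ∫ Ψ*·Ψ'' dx / ∫|Ψ|² dx.
Expand each integrand as polynomial × e^(−2αx²) and use ∫x^(2j)·e^(−2αx²) dx = (2j−1)!!/(4α)^j · √(π/(2α)), odd powers → 0; here √(π/(2α)) = 1.0592. Differentiate with the product rule, d/dx e^(−αx²) = −2αx·e^(−αx²).
State is unnormalized: ∫|Ψ|² dx = 2.6074, and ∫Ψ*·(−ħ² Ψ'') dx = 4.8695, so ⟨p²⟩ = 4.8695 / 2.6074.
⟨p²⟩ = 1.8676.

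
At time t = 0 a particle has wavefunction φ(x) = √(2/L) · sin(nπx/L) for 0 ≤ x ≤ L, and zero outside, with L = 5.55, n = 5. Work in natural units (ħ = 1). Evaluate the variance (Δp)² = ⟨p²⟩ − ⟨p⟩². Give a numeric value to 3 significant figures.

Compute ⟨p⟩ and ⟨p²⟩ separately; (Δp)² = ⟨p²⟩ − ⟨p⟩².
d/dx sin(nπx/L) = (nπ/L)·cos(nπx/L) and d²/dx² sin(nπx/L) = −(nπ/L)²·sin(nπx/L); on 0 ≤ x ≤ L, ∫sin²(nπx/L) dx = L/2 and ∫sin(nπx/L)·cos(nπx/L) dx = 0.
⟨p⟩ = 0.0000 and ⟨p²⟩ = 8.0104.
(Δp)² = 8.0104 − (0.0000)² = 8.0104.

8.01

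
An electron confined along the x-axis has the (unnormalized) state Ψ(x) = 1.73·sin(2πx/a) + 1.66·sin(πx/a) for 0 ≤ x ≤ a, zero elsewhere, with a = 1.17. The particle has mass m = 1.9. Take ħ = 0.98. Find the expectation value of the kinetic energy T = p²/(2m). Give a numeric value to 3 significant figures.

T = −(ħ²/2m) d²/dx², so ⟨T⟩ = −(ħ²/2m) ∫ Ψ*·Ψ'' dx / ∫|Ψ|² dx; with m = 1.9.
d²/dx² sin(jπx/a) = −(jπ/a)²·sin(jπx/a); on 0 ≤ x ≤ a, ∫sin²(jπx/a) dx = a/2 and ∫sin(jπx/a)·sin(lπx/a) dx = 0 for j ≠ l, so only diagonal terms survive in ∫|Ψ|² and ∫Ψ·Ψ″; ∫Ψ·Ψ′ dx = [Ψ²/2] between the walls = 0.
State is unnormalized: ∫|Ψ|² dx = 3.3629, and ∫Ψ*·(−ħ²/2m · Ψ'') dx = 15.699, so ⟨T⟩ = 15.699 / 3.3629.
⟨T⟩ = 4.6683.

4.67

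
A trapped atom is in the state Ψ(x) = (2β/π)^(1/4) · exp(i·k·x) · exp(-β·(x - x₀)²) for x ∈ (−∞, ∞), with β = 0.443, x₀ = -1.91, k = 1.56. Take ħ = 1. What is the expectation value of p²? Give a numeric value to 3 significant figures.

2.88

p² Ψ = −ħ² d²Ψ/dx²; ⟨p²⟩ = −ħ² ∫ Ψ*·Ψ'' dx.
Gaussian moments (u = x − x₀): ∫u^(2j)·e^(−2βu²) du = (2j−1)!!/(4β)^j · √(π/(2β)), odd powers integrate to 0; here √(π/(2β)) = 1.8830. Derivatives: Ψ′ = (ik − 2βu)·Ψ, Ψ″ = ((ik − 2βu)² − 2β)·Ψ; the odd-in-u pieces drop out.
⟨p²⟩ = 2.8766.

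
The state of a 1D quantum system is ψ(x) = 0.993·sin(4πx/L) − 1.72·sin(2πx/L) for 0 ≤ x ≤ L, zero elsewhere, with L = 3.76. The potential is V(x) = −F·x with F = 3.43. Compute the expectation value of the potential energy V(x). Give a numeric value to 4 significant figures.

⟨V⟩ = ∫ V(x)·|ψ|² dx / ∫|ψ|² dx.
On 0 ≤ x ≤ L (j ≠ l): ∫sin²(jπx/L) dx = L/2, ∫sin(jπx/L)·sin(lπx/L) dx = 0; diagonal moments ∫x·sin²(jπx/L) dx = L²/4, ∫x²·sin²(jπx/L) dx = L³·(1/6 − 1/(4j²π²)); cross terms ∫x·sin(jπx/L)·sin(lπx/L) dx = 0 for j + l even and −4jlL²/(π²(j² − l²)²) for j + l odd, ∫x²·sin(jπx/L)·sin(lπx/L) dx = (−1)^(j+l)·4jlL³/(π²(j² − l²)²); higher powers the same way via product-to-sum and parts.
State is unnormalized: ∫|ψ|² dx = 7.4156, and ∫ψ*·V(x)·ψ dx = -47.819, so ⟨V⟩ = -47.819 / 7.4156.
⟨V⟩ = -6.4484.

-6.448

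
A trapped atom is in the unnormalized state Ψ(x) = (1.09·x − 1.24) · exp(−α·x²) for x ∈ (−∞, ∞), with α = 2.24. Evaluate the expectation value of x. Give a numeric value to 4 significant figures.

-0.1806

⟨x⟩ = ∫ x·|Ψ|² dx / ∫|Ψ|² dx (integrals over the domain).
Expand each integrand as polynomial × e^(−2αx²) and use ∫x^(2j)·e^(−2αx²) dx = (2j−1)!!/(4α)^j · √(π/(2α)), odd powers → 0; here √(π/(2α)) = 0.83741.
State is unnormalized: ∫|Ψ|² dx = 1.3986, and ∫Ψ*·x·Ψ dx = -0.25264, so ⟨x⟩ = -0.25264 / 1.3986.
⟨x⟩ = -0.18063.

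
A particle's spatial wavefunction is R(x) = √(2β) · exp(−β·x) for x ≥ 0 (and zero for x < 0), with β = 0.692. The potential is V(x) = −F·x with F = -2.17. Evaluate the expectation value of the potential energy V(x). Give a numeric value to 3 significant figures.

1.57

⟨V⟩ = ∫ V(x)·|R|² dx.
Every integrand reduces to terms xʲ·e^(−2βx) on [0, ∞); use ∫₀^∞ xʲ·e^(−2βx) dx = j!/(2β)^(j+1).
⟨V⟩ = 1.5679.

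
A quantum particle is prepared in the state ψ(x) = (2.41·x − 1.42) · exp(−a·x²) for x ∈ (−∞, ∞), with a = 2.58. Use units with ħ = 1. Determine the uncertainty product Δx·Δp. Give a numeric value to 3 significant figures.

0.520

Δx = √(⟨x²⟩−⟨x⟩²), Δp = √(⟨p²⟩−⟨p⟩²).
Expand each integrand as polynomial × e^(−2ax²) and use ∫x^(2j)·e^(−2ax²) dx = (2j−1)!!/(4a)^j · √(π/(2a)), odd powers → 0; here √(π/(2a)) = 0.78028. Differentiate with the product rule, d/dx e^(−ax²) = −2ax·e^(−ax²).
Normalization: ∫|ψ|² dx = 2.0125.
⟨x⟩ = -0.25714, ⟨x²⟩ = 0.13919 ⇒ Δx = 0.27031.
⟨p⟩ = 0.0000, ⟨p²⟩ = 3.7059 ⇒ Δp = 1.9251.
Δx·Δp = 0.52036.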